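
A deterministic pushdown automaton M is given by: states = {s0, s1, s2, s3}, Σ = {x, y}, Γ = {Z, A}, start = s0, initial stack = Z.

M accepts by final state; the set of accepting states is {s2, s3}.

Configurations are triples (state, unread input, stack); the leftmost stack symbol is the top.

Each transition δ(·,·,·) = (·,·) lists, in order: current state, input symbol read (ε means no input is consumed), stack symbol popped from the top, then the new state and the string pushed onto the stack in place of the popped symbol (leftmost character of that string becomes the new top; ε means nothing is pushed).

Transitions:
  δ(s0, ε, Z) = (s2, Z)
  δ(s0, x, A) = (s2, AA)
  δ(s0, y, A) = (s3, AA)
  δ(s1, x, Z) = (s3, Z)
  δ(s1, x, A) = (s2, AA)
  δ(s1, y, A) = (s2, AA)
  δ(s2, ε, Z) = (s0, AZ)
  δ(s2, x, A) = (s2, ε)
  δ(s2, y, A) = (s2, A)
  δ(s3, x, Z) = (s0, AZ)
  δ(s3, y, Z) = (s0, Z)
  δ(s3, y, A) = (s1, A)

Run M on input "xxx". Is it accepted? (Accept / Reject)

(s0, xxx, Z) ⊢ (s2, xxx, Z) ⊢ (s0, xxx, AZ) ⊢ (s2, xx, AAZ) ⊢ (s2, x, AZ) ⊢ (s2, ε, Z)
All input consumed; state s2 ∈ F.

Accept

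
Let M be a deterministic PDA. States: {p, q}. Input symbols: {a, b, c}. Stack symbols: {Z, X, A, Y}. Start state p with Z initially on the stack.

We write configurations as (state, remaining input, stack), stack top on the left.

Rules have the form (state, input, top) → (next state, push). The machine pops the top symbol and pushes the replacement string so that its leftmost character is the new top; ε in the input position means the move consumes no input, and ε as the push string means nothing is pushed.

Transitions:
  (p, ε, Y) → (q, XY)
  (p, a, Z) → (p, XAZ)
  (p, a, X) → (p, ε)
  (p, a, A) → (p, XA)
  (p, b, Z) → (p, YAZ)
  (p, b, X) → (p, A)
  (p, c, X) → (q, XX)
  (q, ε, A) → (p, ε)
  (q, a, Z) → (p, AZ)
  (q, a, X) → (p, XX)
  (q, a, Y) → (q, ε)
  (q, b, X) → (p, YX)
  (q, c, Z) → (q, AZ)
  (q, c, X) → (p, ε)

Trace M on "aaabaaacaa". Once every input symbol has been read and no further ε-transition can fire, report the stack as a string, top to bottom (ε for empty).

XXAAZ

(p, aaabaaacaa, Z)
  read a, top Z: go to p, push XAZ → (p, aabaaacaa, XAZ)
  read a, top X: go to p, push ε → (p, abaaacaa, AZ)
  read a, top A: go to p, push XA → (p, baaacaa, XAZ)
  read b, top X: go to p, push A → (p, aaacaa, AAZ)
  read a, top A: go to p, push XA → (p, aacaa, XAAZ)
  read a, top X: go to p, push ε → (p, acaa, AAZ)
  read a, top A: go to p, push XA → (p, caa, XAAZ)
  read c, top X: go to q, push XX → (q, aa, XXAAZ)
  read a, top X: go to p, push XX → (p, a, XXXAAZ)
  read a, top X: go to p, push ε → (p, ε, XXAAZ)
All input consumed in state p with stack XXAAZ.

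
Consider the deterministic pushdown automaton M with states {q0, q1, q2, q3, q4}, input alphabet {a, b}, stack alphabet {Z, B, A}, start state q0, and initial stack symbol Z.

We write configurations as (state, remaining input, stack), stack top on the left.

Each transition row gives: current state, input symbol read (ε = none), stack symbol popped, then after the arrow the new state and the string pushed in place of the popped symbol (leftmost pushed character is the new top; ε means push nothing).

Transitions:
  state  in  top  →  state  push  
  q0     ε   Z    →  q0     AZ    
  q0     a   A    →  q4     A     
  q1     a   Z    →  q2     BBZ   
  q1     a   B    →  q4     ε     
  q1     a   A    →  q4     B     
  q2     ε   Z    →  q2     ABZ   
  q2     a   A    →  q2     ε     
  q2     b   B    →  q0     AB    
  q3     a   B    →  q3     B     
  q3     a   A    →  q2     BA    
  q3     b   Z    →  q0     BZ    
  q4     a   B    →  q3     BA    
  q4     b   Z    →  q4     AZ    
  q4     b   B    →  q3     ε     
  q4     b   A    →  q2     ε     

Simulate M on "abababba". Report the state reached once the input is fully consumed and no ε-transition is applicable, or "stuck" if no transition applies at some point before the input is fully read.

q4

(q0, abababba, Z)
  ε-move, top Z: go to q0, push AZ → (q0, abababba, AZ)
  read a, top A: go to q4, push A → (q4, bababba, AZ)
  read b, top A: go to q2, push ε → (q2, ababba, Z)
  ε-move, top Z: go to q2, push ABZ → (q2, ababba, ABZ)
  read a, top A: go to q2, push ε → (q2, babba, BZ)
  read b, top B: go to q0, push AB → (q0, abba, ABZ)
  read a, top A: go to q4, push A → (q4, bba, ABZ)
  read b, top A: go to q2, push ε → (q2, ba, BZ)
  read b, top B: go to q0, push AB → (q0, a, ABZ)
  read a, top A: go to q4, push A → (q4, ε, ABZ)
All input consumed; M is in state q4.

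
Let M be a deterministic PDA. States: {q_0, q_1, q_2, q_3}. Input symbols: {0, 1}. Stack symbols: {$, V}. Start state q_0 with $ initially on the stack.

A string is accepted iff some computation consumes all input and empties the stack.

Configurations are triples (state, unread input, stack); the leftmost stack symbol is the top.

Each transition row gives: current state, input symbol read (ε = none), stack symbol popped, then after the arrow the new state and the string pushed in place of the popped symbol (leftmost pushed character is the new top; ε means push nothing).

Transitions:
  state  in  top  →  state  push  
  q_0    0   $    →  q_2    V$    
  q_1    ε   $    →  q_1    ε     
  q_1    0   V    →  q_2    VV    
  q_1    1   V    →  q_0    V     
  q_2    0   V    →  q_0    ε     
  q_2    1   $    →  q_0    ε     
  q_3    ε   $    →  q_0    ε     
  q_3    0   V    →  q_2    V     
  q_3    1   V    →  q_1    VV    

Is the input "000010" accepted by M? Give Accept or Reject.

Reject

(q_0, 000010, $) ⊢ (q_2, 00010, V$) ⊢ (q_0, 0010, $) ⊢ (q_2, 010, V$) ⊢ (q_0, 10, $)
No transition applies at (q_0, 10, $); input not fully consumed.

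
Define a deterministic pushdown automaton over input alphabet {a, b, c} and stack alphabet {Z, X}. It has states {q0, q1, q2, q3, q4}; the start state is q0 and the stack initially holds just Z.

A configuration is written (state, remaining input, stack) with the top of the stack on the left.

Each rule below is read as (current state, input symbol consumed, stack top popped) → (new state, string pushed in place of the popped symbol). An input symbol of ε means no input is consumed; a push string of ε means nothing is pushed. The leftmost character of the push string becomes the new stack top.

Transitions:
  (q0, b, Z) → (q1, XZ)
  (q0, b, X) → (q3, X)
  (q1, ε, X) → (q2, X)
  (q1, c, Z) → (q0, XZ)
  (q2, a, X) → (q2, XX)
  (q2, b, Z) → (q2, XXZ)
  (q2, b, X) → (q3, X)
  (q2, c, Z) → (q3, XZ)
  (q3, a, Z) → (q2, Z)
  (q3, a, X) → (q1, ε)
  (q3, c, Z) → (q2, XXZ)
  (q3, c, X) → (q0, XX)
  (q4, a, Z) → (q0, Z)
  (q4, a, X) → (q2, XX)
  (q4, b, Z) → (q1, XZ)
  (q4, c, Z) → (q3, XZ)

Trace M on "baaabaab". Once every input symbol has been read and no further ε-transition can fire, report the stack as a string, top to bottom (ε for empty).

(q0, baaabaab, Z) ⊢ (q1, aaabaab, XZ) ⊢ (q2, aaabaab, XZ) ⊢ (q2, aabaab, XXZ) ⊢ (q2, abaab, XXXZ) ⊢ (q2, baab, XXXXZ) ⊢ (q3, aab, XXXXZ) ⊢ (q1, ab, XXXZ) ⊢ (q2, ab, XXXZ) ⊢ (q2, b, XXXXZ) ⊢ (q3, ε, XXXXZ)
All input consumed in state q3 with stack XXXXZ.

XXXXZ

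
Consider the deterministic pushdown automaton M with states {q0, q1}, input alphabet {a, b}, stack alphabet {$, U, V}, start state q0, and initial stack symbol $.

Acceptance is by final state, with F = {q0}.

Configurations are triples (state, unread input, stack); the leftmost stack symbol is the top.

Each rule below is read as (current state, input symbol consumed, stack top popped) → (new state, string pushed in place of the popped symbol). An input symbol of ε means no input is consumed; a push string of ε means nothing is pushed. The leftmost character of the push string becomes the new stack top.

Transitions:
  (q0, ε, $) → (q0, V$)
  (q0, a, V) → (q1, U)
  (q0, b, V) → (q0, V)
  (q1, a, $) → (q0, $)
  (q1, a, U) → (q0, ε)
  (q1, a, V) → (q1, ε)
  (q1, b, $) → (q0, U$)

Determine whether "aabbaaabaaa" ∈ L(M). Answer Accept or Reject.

Reject

(q0, aabbaaabaaa, $)
  ε-move, top $: go to q0, push V$ → (q0, aabbaaabaaa, V$)
  read a, top V: go to q1, push U → (q1, abbaaabaaa, U$)
  read a, top U: go to q0, push ε → (q0, bbaaabaaa, $)
  ε-move, top $: go to q0, push V$ → (q0, bbaaabaaa, V$)
  read b, top V: go to q0, push V → (q0, baaabaaa, V$)
  read b, top V: go to q0, push V → (q0, aaabaaa, V$)
  read a, top V: go to q1, push U → (q1, aabaaa, U$)
  read a, top U: go to q0, push ε → (q0, abaaa, $)
  ε-move, top $: go to q0, push V$ → (q0, abaaa, V$)
  read a, top V: go to q1, push U → (q1, baaa, U$)
No transition applies at (q1, baaa, U$); input not fully consumed.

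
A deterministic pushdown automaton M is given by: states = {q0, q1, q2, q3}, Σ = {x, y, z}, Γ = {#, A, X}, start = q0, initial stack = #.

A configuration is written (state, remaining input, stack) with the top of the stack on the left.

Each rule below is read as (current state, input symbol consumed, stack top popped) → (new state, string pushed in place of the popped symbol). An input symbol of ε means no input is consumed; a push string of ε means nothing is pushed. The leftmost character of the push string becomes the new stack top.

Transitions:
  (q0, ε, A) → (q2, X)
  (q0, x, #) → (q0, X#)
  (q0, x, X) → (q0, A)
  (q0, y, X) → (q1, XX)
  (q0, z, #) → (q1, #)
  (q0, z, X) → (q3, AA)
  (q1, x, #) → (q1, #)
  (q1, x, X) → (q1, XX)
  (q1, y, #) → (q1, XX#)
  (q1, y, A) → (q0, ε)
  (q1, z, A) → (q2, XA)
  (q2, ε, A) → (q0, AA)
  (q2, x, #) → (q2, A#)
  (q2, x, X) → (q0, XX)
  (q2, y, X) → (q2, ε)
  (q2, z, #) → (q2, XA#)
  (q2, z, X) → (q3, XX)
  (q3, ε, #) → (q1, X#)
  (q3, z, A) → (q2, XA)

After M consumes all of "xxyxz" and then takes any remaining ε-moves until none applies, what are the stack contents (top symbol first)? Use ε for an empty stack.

(q0, xxyxz, #) ⊢ (q0, xyxz, X#) ⊢ (q0, yxz, A#) ⊢ (q2, yxz, X#) ⊢ (q2, xz, #) ⊢ (q2, z, A#) ⊢ (q0, z, AA#) ⊢ (q2, z, XA#) ⊢ (q3, ε, XXA#)
All input consumed in state q3 with stack XXA#.

XXA#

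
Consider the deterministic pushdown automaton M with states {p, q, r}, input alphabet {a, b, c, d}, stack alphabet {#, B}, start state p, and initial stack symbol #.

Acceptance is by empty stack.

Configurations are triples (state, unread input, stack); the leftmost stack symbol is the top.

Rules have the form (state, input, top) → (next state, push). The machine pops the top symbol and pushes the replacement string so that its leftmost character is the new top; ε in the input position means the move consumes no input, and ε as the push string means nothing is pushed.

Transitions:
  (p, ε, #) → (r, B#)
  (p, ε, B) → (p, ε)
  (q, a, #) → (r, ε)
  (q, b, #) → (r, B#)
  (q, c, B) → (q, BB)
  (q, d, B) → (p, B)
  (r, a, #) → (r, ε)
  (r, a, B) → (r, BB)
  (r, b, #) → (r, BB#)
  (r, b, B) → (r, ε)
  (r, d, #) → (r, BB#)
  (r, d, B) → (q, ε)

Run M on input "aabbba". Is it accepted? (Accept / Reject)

(p, aabbba, #)
  ε-move, top #: go to r, push B# → (r, aabbba, B#)
  read a, top B: go to r, push BB → (r, abbba, BB#)
  read a, top B: go to r, push BB → (r, bbba, BBB#)
  read b, top B: go to r, push ε → (r, bba, BB#)
  read b, top B: go to r, push ε → (r, ba, B#)
  read b, top B: go to r, push ε → (r, a, #)
  read a, top #: go to r, push ε → (r, ε, ε)
All input consumed and the stack is empty.

Accept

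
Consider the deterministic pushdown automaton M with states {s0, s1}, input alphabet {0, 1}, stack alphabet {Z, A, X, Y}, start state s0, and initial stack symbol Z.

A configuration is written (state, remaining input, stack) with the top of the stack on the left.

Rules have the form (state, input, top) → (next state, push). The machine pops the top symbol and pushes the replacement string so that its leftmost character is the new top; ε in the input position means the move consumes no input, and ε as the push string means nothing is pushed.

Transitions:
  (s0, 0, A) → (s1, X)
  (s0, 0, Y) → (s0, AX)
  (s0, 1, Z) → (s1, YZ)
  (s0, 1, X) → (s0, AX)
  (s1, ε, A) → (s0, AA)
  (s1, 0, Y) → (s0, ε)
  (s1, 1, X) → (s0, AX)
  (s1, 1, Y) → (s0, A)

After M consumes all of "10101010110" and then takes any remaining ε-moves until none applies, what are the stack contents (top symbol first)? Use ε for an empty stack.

XZ

(s0, 10101010110, Z)
  read 1, top Z: go to s1, push YZ → (s1, 0101010110, YZ)
  read 0, top Y: go to s0, push ε → (s0, 101010110, Z)
  read 1, top Z: go to s1, push YZ → (s1, 01010110, YZ)
  read 0, top Y: go to s0, push ε → (s0, 1010110, Z)
  read 1, top Z: go to s1, push YZ → (s1, 010110, YZ)
  read 0, top Y: go to s0, push ε → (s0, 10110, Z)
  read 1, top Z: go to s1, push YZ → (s1, 0110, YZ)
  read 0, top Y: go to s0, push ε → (s0, 110, Z)
  read 1, top Z: go to s1, push YZ → (s1, 10, YZ)
  read 1, top Y: go to s0, push A → (s0, 0, AZ)
  read 0, top A: go to s1, push X → (s1, ε, XZ)
All input consumed in state s1 with stack XZ.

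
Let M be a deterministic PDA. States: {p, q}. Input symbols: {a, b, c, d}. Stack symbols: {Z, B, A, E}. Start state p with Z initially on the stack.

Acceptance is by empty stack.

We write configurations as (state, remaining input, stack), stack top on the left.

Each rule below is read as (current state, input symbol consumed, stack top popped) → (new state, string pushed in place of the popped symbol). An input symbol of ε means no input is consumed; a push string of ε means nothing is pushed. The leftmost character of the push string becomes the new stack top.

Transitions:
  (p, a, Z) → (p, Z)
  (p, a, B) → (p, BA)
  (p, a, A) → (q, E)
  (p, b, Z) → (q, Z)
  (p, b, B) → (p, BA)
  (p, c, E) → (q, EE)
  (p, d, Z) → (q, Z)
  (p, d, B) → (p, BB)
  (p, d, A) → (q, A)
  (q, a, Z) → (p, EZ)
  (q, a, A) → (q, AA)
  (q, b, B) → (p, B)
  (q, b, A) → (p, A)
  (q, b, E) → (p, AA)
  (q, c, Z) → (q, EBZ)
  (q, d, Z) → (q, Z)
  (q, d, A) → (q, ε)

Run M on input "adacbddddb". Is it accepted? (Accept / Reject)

Reject

(p, adacbddddb, Z)
  read a, top Z: go to p, push Z → (p, dacbddddb, Z)
  read d, top Z: go to q, push Z → (q, acbddddb, Z)
  read a, top Z: go to p, push EZ → (p, cbddddb, EZ)
  read c, top E: go to q, push EE → (q, bddddb, EEZ)
  read b, top E: go to p, push AA → (p, ddddb, AAEZ)
  read d, top A: go to q, push A → (q, dddb, AAEZ)
  read d, top A: go to q, push ε → (q, ddb, AEZ)
  read d, top A: go to q, push ε → (q, db, EZ)
No transition applies at (q, db, EZ); input not fully consumed.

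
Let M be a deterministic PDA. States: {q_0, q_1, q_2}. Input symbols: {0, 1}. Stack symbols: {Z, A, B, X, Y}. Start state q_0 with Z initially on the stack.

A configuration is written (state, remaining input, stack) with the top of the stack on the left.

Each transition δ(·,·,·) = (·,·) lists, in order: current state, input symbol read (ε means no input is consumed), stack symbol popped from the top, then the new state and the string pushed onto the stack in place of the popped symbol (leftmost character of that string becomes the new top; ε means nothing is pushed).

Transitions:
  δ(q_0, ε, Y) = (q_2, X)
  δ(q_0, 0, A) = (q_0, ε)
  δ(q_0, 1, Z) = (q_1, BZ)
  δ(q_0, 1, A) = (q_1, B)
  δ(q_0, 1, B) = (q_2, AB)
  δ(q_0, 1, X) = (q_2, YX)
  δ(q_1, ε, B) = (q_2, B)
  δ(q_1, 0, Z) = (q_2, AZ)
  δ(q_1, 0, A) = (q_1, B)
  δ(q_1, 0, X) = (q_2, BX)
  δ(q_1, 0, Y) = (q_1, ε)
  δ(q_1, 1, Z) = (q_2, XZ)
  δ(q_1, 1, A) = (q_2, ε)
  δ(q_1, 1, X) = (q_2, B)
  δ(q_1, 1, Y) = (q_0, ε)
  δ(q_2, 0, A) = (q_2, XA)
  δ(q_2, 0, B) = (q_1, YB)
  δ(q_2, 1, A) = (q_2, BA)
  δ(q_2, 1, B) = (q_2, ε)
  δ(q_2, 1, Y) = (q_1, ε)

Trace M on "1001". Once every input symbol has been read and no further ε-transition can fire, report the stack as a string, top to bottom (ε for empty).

Z

(q_0, 1001, Z) ⊢ (q_1, 001, BZ) ⊢ (q_2, 001, BZ) ⊢ (q_1, 01, YBZ) ⊢ (q_1, 1, BZ) ⊢ (q_2, 1, BZ) ⊢ (q_2, ε, Z)
All input consumed in state q_2 with stack Z.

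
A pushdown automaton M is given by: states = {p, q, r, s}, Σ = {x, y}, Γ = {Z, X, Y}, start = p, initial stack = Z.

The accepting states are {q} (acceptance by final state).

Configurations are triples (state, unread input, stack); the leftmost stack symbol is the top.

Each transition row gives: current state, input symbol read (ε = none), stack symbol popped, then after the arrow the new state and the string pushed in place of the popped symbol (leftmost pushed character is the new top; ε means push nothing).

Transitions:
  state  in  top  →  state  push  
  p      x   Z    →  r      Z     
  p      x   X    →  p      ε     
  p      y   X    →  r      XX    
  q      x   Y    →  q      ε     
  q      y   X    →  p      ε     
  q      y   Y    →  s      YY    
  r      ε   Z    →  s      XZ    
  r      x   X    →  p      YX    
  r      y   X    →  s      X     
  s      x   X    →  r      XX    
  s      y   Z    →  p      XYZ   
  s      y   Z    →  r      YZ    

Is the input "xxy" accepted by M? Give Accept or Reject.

No computation consumes all input and reaches a final state.

Reject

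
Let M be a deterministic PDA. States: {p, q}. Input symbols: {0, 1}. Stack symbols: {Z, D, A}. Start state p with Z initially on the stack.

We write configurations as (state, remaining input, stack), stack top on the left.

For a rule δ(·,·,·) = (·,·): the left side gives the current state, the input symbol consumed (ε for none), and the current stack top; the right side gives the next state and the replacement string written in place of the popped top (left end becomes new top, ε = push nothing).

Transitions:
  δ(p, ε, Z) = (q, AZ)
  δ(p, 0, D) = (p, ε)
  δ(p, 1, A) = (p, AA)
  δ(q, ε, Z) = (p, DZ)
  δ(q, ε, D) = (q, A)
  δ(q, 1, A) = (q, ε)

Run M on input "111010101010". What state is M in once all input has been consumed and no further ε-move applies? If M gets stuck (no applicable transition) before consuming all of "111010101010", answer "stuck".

stuck

(p, 111010101010, Z) ⊢ (q, 111010101010, AZ) ⊢ (q, 11010101010, Z) ⊢ (p, 11010101010, DZ)
No transition for (p, 1, top D); M blocks with input 11010101010 remaining.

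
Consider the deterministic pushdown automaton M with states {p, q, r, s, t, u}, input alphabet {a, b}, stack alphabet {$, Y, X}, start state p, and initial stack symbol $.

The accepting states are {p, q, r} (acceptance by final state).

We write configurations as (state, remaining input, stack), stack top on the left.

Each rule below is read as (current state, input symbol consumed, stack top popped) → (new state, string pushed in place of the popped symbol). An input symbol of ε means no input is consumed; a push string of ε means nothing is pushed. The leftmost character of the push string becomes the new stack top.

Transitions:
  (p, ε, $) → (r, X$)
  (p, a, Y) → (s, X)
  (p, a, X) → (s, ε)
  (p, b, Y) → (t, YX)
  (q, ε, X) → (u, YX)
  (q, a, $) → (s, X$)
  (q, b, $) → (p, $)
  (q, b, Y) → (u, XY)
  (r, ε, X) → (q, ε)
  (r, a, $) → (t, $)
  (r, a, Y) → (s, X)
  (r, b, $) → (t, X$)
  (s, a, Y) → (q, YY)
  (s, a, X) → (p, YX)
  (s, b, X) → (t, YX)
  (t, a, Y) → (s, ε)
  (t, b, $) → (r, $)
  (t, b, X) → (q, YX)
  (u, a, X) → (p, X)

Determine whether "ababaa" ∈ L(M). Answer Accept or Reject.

Accept

(p, ababaa, $) ⊢ (r, ababaa, X$) ⊢ (q, ababaa, $) ⊢ (s, babaa, X$) ⊢ (t, abaa, YX$) ⊢ (s, baa, X$) ⊢ (t, aa, YX$) ⊢ (s, a, X$) ⊢ (p, ε, YX$)
All input consumed; state p ∈ F.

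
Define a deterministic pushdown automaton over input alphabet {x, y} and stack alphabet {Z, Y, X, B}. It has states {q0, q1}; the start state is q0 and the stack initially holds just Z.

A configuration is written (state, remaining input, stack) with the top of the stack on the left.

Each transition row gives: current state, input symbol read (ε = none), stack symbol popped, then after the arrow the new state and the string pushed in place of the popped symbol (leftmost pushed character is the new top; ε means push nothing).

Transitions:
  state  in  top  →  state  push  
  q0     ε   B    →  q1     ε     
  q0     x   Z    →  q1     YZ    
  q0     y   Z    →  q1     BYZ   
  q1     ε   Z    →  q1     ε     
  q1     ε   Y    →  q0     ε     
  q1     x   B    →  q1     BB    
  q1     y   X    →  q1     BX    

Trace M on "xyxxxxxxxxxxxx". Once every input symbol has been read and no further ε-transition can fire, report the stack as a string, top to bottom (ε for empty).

BBBBBBBBBBBBBYZ

(q0, xyxxxxxxxxxxxx, Z)
  read x, top Z: go to q1, push YZ → (q1, yxxxxxxxxxxxx, YZ)
  ε-move, top Y: go to q0, push ε → (q0, yxxxxxxxxxxxx, Z)
  read y, top Z: go to q1, push BYZ → (q1, xxxxxxxxxxxx, BYZ)
  read x, top B: go to q1, push BB → (q1, xxxxxxxxxxx, BBYZ)
  read x, top B: go to q1, push BB → (q1, xxxxxxxxxx, BBBYZ)
  read x, top B: go to q1, push BB → (q1, xxxxxxxxx, BBBBYZ)
  read x, top B: go to q1, push BB → (q1, xxxxxxxx, BBBBBYZ)
  read x, top B: go to q1, push BB → (q1, xxxxxxx, BBBBBBYZ)
  read x, top B: go to q1, push BB → (q1, xxxxxx, BBBBBBBYZ)
  read x, top B: go to q1, push BB → (q1, xxxxx, BBBBBBBBYZ)
  read x, top B: go to q1, push BB → (q1, xxxx, BBBBBBBBBYZ)
  read x, top B: go to q1, push BB → (q1, xxx, BBBBBBBBBBYZ)
  read x, top B: go to q1, push BB → (q1, xx, BBBBBBBBBBBYZ)
  read x, top B: go to q1, push BB → (q1, x, BBBBBBBBBBBBYZ)
  read x, top B: go to q1, push BB → (q1, ε, BBBBBBBBBBBBBYZ)
All input consumed in state q1 with stack BBBBBBBBBBBBBYZ.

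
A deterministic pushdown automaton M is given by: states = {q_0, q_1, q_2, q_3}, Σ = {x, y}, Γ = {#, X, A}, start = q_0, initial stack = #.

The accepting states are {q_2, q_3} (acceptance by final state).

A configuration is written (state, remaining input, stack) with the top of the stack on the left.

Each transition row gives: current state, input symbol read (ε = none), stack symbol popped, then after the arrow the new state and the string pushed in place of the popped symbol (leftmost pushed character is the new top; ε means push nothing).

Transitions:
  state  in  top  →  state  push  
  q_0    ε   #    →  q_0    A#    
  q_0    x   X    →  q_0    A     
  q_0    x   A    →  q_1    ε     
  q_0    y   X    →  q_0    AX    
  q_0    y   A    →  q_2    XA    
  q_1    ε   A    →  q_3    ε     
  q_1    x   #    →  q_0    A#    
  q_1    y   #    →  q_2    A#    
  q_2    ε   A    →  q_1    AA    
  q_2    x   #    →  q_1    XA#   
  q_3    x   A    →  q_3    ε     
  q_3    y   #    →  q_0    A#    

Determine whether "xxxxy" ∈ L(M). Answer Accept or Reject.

(q_0, xxxxy, #)
  ε-move, top #: go to q_0, push A# → (q_0, xxxxy, A#)
  read x, top A: go to q_1, push ε → (q_1, xxxy, #)
  read x, top #: go to q_0, push A# → (q_0, xxy, A#)
  read x, top A: go to q_1, push ε → (q_1, xy, #)
  read x, top #: go to q_0, push A# → (q_0, y, A#)
  read y, top A: go to q_2, push XA → (q_2, ε, XA#)
All input consumed; state q_2 ∈ F.

Accept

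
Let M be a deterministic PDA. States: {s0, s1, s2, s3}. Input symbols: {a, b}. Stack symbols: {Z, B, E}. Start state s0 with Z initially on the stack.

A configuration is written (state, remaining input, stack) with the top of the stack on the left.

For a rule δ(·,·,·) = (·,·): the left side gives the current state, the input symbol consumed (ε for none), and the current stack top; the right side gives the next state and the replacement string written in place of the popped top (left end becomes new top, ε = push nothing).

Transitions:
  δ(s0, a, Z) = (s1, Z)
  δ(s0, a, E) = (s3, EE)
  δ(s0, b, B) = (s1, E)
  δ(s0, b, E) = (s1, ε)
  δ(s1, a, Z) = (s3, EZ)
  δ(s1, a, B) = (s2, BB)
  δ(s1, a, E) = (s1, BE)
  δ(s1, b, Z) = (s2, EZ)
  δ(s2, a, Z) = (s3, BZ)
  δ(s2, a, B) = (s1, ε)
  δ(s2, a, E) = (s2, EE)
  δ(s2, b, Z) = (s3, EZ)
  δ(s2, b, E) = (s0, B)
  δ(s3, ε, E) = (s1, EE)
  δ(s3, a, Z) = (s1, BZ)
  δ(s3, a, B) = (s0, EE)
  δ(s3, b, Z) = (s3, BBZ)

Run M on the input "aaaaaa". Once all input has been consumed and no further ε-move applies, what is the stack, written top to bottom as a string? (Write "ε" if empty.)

(s0, aaaaaa, Z) ⊢ (s1, aaaaa, Z) ⊢ (s3, aaaa, EZ) ⊢ (s1, aaaa, EEZ) ⊢ (s1, aaa, BEEZ) ⊢ (s2, aa, BBEEZ) ⊢ (s1, a, BEEZ) ⊢ (s2, ε, BBEEZ)
All input consumed in state s2 with stack BBEEZ.

BBEEZ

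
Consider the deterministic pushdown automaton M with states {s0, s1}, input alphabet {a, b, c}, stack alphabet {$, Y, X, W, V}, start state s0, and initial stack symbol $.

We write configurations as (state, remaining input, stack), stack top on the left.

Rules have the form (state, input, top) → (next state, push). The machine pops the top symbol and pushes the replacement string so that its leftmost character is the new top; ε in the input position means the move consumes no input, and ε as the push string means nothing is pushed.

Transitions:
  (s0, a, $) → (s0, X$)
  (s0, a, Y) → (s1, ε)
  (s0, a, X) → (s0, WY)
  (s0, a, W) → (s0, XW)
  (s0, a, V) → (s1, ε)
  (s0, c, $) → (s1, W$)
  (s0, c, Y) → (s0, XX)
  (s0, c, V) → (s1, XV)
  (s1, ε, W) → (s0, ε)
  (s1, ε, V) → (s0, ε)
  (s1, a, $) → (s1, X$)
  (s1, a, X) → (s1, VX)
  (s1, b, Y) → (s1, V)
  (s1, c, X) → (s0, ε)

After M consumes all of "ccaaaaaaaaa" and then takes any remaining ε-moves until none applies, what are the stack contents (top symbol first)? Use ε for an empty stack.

XWYWYWYWY$

(s0, ccaaaaaaaaa, $)
  read c, top $: go to s1, push W$ → (s1, caaaaaaaaa, W$)
  ε-move, top W: go to s0, push ε → (s0, caaaaaaaaa, $)
  read c, top $: go to s1, push W$ → (s1, aaaaaaaaa, W$)
  ε-move, top W: go to s0, push ε → (s0, aaaaaaaaa, $)
  read a, top $: go to s0, push X$ → (s0, aaaaaaaa, X$)
  read a, top X: go to s0, push WY → (s0, aaaaaaa, WY$)
  read a, top W: go to s0, push XW → (s0, aaaaaa, XWY$)
  read a, top X: go to s0, push WY → (s0, aaaaa, WYWY$)
  read a, top W: go to s0, push XW → (s0, aaaa, XWYWY$)
  read a, top X: go to s0, push WY → (s0, aaa, WYWYWY$)
  read a, top W: go to s0, push XW → (s0, aa, XWYWYWY$)
  read a, top X: go to s0, push WY → (s0, a, WYWYWYWY$)
  read a, top W: go to s0, push XW → (s0, ε, XWYWYWYWY$)
All input consumed in state s0 with stack XWYWYWYWY$.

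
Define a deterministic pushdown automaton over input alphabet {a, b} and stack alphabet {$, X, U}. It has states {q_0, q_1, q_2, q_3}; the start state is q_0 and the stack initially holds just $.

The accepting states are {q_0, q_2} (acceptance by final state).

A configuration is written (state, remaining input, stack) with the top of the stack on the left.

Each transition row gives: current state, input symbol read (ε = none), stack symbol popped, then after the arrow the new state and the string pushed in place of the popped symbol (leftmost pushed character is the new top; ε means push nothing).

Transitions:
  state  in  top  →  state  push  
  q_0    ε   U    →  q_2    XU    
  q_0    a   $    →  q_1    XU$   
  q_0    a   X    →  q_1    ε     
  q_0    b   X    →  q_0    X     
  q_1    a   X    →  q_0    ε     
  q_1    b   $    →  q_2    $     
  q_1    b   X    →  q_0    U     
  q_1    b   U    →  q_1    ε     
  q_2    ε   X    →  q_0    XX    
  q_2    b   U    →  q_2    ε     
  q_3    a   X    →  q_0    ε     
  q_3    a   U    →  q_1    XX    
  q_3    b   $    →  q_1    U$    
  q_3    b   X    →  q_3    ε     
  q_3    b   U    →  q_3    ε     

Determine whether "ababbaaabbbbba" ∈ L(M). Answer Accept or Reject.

(q_0, ababbaaabbbbba, $) ⊢ (q_1, babbaaabbbbba, XU$) ⊢ (q_0, abbaaabbbbba, UU$) ⊢ (q_2, abbaaabbbbba, XUU$) ⊢ (q_0, abbaaabbbbba, XXUU$) ⊢ (q_1, bbaaabbbbba, XUU$) ⊢ (q_0, baaabbbbba, UUU$) ⊢ (q_2, baaabbbbba, XUUU$) ⊢ (q_0, baaabbbbba, XXUUU$) ⊢ (q_0, aaabbbbba, XXUUU$) ⊢ (q_1, aabbbbba, XUUU$) ⊢ (q_0, abbbbba, UUU$) ⊢ (q_2, abbbbba, XUUU$) ⊢ (q_0, abbbbba, XXUUU$) ⊢ (q_1, bbbbba, XUUU$) ⊢ (q_0, bbbba, UUUU$) ⊢ (q_2, bbbba, XUUUU$) ⊢ (q_0, bbbba, XXUUUU$) ⊢ (q_0, bbba, XXUUUU$) ⊢ (q_0, bba, XXUUUU$) ⊢ (q_0, ba, XXUUUU$) ⊢ (q_0, a, XXUUUU$) ⊢ (q_1, ε, XUUUU$)
All input consumed; state q_1 ∉ F and no further ε-move applies.

Reject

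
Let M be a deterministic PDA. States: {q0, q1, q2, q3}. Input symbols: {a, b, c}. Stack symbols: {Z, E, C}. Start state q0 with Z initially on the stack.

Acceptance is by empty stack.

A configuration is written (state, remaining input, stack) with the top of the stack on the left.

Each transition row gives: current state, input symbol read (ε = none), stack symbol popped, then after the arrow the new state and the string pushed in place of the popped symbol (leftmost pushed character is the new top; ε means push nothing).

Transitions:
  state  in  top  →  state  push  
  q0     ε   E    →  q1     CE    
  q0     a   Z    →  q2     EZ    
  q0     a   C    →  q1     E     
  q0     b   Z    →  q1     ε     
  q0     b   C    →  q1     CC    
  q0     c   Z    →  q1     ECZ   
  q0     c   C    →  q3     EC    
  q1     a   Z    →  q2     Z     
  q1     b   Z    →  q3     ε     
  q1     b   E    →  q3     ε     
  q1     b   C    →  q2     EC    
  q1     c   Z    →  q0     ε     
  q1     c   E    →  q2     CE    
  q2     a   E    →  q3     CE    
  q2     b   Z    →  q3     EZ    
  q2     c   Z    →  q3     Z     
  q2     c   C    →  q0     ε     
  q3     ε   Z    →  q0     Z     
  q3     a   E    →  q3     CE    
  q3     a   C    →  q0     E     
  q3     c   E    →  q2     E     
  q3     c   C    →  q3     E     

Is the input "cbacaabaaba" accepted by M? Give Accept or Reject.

(q0, cbacaabaaba, Z)
  read c, top Z: go to q1, push ECZ → (q1, bacaabaaba, ECZ)
  read b, top E: go to q3, push ε → (q3, acaabaaba, CZ)
  read a, top C: go to q0, push E → (q0, caabaaba, EZ)
  ε-move, top E: go to q1, push CE → (q1, caabaaba, CEZ)
No transition applies at (q1, caabaaba, CEZ); input not fully consumed.

Reject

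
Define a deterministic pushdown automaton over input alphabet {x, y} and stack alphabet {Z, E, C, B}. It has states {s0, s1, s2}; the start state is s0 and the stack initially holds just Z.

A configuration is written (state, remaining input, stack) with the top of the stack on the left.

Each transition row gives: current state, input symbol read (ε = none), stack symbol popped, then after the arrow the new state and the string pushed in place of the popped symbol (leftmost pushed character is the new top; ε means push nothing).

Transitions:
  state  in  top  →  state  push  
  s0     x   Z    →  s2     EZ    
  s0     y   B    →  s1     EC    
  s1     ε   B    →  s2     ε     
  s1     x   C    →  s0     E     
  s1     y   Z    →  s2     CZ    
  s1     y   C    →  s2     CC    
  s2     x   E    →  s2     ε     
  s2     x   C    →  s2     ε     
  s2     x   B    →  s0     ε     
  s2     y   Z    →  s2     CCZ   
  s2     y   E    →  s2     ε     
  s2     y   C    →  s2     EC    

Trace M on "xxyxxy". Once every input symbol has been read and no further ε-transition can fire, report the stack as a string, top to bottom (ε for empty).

(s0, xxyxxy, Z)
  read x, top Z: go to s2, push EZ → (s2, xyxxy, EZ)
  read x, top E: go to s2, push ε → (s2, yxxy, Z)
  read y, top Z: go to s2, push CCZ → (s2, xxy, CCZ)
  read x, top C: go to s2, push ε → (s2, xy, CZ)
  read x, top C: go to s2, push ε → (s2, y, Z)
  read y, top Z: go to s2, push CCZ → (s2, ε, CCZ)
All input consumed in state s2 with stack CCZ.

CCZ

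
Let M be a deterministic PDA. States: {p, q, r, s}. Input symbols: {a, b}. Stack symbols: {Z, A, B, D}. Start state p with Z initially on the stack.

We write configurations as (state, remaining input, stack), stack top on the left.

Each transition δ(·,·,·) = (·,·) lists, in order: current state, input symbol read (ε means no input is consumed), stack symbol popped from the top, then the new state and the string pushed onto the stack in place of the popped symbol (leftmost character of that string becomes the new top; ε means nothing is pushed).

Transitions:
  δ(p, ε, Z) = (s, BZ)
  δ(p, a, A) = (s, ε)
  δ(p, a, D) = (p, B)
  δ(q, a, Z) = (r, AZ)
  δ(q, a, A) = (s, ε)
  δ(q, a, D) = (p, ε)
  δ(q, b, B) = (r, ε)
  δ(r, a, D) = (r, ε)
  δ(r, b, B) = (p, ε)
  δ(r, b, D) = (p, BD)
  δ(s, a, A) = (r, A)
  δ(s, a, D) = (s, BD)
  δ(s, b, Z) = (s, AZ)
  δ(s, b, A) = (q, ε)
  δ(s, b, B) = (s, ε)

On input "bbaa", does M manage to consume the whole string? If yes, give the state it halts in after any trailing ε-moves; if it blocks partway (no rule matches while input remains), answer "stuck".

(p, bbaa, Z)
  ε-move, top Z: go to s, push BZ → (s, bbaa, BZ)
  read b, top B: go to s, push ε → (s, baa, Z)
  read b, top Z: go to s, push AZ → (s, aa, AZ)
  read a, top A: go to r, push A → (r, a, AZ)
No transition for (r, a, top A); M blocks with input a remaining.

stuck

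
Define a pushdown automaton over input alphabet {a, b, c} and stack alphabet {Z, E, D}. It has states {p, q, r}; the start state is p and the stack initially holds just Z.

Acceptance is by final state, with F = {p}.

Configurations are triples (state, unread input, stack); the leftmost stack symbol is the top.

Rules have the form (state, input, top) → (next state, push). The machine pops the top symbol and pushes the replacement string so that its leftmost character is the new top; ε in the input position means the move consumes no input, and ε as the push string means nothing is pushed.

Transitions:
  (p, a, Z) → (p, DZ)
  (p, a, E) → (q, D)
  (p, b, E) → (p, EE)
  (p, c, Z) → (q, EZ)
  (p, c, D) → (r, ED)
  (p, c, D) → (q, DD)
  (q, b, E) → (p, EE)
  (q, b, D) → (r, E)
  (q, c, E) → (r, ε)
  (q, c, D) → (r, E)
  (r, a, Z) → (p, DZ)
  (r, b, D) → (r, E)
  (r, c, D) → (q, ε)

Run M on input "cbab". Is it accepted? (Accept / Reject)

No computation consumes all input and reaches a final state.

Reject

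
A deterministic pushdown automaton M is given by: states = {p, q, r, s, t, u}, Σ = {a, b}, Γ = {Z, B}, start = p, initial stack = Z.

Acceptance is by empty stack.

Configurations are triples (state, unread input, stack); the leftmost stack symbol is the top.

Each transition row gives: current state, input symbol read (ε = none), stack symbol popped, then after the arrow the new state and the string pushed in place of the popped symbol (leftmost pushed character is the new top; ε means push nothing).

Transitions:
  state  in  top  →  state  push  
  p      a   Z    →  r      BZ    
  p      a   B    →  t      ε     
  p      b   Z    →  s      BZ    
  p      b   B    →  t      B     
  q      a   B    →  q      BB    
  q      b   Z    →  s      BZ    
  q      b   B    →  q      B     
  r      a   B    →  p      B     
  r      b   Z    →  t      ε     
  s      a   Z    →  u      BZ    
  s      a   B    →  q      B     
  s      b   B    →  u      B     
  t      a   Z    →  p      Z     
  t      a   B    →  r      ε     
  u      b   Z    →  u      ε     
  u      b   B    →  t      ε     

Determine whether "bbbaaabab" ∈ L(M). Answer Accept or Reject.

(p, bbbaaabab, Z)
  read b, top Z: go to s, push BZ → (s, bbaaabab, BZ)
  read b, top B: go to u, push B → (u, baaabab, BZ)
  read b, top B: go to t, push ε → (t, aaabab, Z)
  read a, top Z: go to p, push Z → (p, aabab, Z)
  read a, top Z: go to r, push BZ → (r, abab, BZ)
  read a, top B: go to p, push B → (p, bab, BZ)
  read b, top B: go to t, push B → (t, ab, BZ)
  read a, top B: go to r, push ε → (r, b, Z)
  read b, top Z: go to t, push ε → (t, ε, ε)
All input consumed and the stack is empty.

Accept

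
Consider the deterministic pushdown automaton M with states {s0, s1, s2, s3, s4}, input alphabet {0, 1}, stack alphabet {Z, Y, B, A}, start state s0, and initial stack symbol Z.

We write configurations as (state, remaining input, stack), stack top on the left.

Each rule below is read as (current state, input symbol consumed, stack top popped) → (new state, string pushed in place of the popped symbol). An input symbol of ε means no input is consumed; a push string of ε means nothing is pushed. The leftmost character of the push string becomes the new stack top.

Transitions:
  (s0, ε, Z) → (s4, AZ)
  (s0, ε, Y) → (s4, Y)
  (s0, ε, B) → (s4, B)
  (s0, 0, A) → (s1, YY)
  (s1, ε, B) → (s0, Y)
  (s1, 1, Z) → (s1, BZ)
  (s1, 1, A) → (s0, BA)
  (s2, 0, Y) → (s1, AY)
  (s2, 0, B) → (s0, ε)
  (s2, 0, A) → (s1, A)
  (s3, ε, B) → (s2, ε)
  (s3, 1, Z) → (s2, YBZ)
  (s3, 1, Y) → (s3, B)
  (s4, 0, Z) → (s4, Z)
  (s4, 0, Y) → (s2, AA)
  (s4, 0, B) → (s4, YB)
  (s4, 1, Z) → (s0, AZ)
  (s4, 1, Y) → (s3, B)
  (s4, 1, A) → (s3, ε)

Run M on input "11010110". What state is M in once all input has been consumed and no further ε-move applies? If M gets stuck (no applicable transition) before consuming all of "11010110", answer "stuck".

(s0, 11010110, Z) ⊢ (s4, 11010110, AZ) ⊢ (s3, 1010110, Z) ⊢ (s2, 010110, YBZ) ⊢ (s1, 10110, AYBZ) ⊢ (s0, 0110, BAYBZ) ⊢ (s4, 0110, BAYBZ) ⊢ (s4, 110, YBAYBZ) ⊢ (s3, 10, BBAYBZ) ⊢ (s2, 10, BAYBZ)
No transition for (s2, 1, top B); M blocks with input 10 remaining.

stuck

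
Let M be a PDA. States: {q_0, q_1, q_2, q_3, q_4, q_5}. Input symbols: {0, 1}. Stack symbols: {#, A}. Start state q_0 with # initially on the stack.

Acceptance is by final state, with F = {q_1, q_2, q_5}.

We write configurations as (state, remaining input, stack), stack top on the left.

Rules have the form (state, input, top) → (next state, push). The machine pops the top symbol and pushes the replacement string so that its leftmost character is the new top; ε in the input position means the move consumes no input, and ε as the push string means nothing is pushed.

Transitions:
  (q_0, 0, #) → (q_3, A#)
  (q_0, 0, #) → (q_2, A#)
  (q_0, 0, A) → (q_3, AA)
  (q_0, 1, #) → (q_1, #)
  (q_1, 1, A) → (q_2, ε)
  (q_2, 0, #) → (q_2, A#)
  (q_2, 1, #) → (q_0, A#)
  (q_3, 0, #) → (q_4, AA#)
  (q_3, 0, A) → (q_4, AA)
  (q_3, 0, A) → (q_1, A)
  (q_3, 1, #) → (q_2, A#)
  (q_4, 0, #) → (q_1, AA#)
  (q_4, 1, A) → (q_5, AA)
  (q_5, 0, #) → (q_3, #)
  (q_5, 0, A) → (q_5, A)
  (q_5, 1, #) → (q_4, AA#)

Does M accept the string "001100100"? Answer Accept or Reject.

Accept

One accepting computation: (q_0, 001100100, #) ⊢ (q_3, 01100100, A#) ⊢ (q_1, 1100100, A#) ⊢ (q_2, 100100, #) ⊢ (q_0, 00100, A#) ⊢ (q_3, 0100, AA#) ⊢ (q_4, 100, AAA#) ⊢ (q_5, 00, AAAA#) ⊢ (q_5, 0, AAAA#) ⊢ (q_5, ε, AAAA#)
All input consumed and state q_5 ∈ F.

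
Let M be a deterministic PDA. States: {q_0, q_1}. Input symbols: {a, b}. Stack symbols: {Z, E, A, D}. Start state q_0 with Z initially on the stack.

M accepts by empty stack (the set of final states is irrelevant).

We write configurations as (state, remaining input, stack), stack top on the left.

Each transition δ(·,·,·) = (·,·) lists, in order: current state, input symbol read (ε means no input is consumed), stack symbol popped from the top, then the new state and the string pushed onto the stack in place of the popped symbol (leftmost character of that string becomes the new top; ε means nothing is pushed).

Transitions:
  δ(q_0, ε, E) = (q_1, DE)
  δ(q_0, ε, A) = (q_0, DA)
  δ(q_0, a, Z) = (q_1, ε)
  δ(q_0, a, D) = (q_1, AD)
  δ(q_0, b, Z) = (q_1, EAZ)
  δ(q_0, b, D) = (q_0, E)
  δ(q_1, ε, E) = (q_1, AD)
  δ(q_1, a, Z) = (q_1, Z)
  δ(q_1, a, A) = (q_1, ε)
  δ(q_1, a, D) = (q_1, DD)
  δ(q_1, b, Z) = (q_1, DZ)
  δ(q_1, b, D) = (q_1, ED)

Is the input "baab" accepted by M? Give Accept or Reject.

Reject

(q_0, baab, Z) ⊢ (q_1, aab, EAZ) ⊢ (q_1, aab, ADAZ) ⊢ (q_1, ab, DAZ) ⊢ (q_1, b, DDAZ) ⊢ (q_1, ε, EDDAZ) ⊢ (q_1, ε, ADDDAZ)
All input consumed; stack is ADDDAZ, not empty, and no further ε-move applies.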